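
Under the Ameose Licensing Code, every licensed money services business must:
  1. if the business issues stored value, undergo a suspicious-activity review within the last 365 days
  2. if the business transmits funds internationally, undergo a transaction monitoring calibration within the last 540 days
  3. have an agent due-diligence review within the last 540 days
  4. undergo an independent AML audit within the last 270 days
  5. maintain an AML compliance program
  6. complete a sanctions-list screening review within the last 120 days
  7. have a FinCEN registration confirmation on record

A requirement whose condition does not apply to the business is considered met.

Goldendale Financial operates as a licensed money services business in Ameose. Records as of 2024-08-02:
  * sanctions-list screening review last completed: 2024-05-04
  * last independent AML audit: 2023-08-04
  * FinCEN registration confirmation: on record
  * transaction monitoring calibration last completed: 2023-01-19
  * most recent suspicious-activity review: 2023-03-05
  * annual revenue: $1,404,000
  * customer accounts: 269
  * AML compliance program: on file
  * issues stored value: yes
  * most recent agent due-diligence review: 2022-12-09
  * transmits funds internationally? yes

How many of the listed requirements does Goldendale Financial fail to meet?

4

1. condition 'issues stored value' holds; suspicious-activity review 516 days ago vs limit 365 → not met
2. condition 'transmits funds internationally' holds; transaction monitoring calibration 561 days ago vs limit 540 → not met
3. agent due-diligence review 602 days ago vs limit 540 → not met
4. independent AML audit 364 days ago vs limit 270 → not met
5. AML compliance program present → met
6. sanctions-list screening review 90 days ago vs limit 120 → met
7. FinCEN registration confirmation present → met
Not met: 4 of 7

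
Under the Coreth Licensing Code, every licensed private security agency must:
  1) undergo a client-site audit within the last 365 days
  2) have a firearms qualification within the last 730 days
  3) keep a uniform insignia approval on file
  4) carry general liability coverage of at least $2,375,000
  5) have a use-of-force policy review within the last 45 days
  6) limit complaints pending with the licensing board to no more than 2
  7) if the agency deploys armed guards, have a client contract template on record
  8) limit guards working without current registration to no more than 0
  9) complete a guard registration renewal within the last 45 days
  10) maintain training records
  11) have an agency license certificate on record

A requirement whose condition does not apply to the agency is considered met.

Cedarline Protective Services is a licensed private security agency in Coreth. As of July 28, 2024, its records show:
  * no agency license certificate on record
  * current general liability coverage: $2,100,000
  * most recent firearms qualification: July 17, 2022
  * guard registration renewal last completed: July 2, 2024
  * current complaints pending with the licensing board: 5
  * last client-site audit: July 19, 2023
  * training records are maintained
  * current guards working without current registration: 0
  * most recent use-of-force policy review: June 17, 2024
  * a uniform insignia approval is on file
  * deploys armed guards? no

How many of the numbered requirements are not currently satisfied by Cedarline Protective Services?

1. client-site audit 375 days ago vs limit 365 → not met
2. firearms qualification 742 days ago vs limit 730 → not met
3. uniform insignia approval present → met
4. general liability coverage $2,100,000 < $2,375,000 → not met
5. use-of-force policy review 41 days ago vs limit 45 → met
6. complaints pending with the licensing board 5 > 2 → not met
7. condition 'deploys armed guards' does not hold → requirement n/a → met
8. guards working without current registration 0 ≤ 0 → met
9. guard registration renewal 26 days ago vs limit 45 → met
10. training records present → met
11. agency license certificate absent → not met
Not met: 5 of 11

5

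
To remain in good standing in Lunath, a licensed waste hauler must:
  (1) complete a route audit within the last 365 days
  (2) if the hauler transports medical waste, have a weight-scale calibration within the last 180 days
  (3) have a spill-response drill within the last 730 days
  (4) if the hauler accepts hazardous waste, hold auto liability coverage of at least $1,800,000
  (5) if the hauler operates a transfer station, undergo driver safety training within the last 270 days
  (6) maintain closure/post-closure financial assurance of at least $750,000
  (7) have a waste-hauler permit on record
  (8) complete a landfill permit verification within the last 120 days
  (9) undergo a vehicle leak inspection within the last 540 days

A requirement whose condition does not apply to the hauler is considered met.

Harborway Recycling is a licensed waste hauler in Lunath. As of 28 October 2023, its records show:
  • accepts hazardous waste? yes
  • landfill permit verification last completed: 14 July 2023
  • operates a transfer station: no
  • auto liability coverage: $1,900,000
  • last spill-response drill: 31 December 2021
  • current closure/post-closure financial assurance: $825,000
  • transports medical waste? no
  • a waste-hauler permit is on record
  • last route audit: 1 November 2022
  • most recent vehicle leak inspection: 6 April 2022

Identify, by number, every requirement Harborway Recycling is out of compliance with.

1. route audit 361 days ago vs limit 365 → met
2. condition 'transports medical waste' does not hold → requirement n/a → met
3. spill-response drill 666 days ago vs limit 730 → met
4. condition 'accepts hazardous waste' holds; auto liability coverage $1,900,000 ≥ $1,800,000 → met
5. condition 'operates a transfer station' does not hold → requirement n/a → met
6. closure/post-closure financial assurance $825,000 ≥ $750,000 → met
7. waste-hauler permit present → met
8. landfill permit verification 106 days ago vs limit 120 → met
9. vehicle leak inspection 570 days ago vs limit 540 → not met
Not met: 9

9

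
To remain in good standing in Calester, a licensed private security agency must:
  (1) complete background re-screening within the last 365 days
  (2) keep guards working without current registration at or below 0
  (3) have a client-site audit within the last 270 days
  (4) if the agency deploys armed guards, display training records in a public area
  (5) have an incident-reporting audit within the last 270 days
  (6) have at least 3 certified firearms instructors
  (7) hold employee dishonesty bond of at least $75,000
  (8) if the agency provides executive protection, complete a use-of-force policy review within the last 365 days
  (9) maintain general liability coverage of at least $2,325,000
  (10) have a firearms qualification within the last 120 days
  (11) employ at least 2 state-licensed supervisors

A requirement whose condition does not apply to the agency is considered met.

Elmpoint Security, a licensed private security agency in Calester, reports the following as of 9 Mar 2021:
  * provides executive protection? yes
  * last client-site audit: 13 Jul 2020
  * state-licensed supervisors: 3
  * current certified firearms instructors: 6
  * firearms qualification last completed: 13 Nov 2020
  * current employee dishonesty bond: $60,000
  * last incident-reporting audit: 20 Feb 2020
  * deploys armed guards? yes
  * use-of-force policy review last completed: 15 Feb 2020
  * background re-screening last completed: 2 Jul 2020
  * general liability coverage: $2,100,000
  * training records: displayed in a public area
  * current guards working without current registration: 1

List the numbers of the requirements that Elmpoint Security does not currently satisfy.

1. background re-screening 250 days ago vs limit 365 → met
2. guards working without current registration 1 > 0 → not met
3. client-site audit 239 days ago vs limit 270 → met
4. condition 'deploys armed guards' holds; training records present → met
5. incident-reporting audit 383 days ago vs limit 270 → not met
6. certified firearms instructors 6 ≥ 3 → met
7. employee dishonesty bond $60,000 < $75,000 → not met
8. condition 'provides executive protection' holds; use-of-force policy review 388 days ago vs limit 365 → not met
9. general liability coverage $2,100,000 < $2,325,000 → not met
10. firearms qualification 116 days ago vs limit 120 → met
11. state-licensed supervisors 3 ≥ 2 → met
Not met: 2, 5, 7, 8, 9

2, 5, 7, 8, 9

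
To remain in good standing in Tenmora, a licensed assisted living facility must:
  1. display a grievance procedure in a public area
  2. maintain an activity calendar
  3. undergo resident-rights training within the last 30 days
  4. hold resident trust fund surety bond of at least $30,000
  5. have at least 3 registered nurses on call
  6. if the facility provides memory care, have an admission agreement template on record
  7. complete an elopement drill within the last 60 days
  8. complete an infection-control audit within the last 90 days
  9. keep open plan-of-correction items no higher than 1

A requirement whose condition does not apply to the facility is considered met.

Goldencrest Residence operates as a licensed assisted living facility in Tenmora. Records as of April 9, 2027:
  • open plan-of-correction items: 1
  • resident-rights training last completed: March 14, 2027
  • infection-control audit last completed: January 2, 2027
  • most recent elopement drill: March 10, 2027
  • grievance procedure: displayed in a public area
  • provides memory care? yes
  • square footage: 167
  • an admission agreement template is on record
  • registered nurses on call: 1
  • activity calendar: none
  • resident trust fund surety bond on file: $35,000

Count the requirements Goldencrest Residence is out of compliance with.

1. grievance procedure present → met
2. activity calendar absent → not met
3. resident-rights training 26 days ago vs limit 30 → met
4. resident trust fund surety bond $35,000 ≥ $30,000 → met
5. registered nurses on call 1 < 3 → not met
6. condition 'provides memory care' holds; admission agreement template present → met
7. elopement drill 30 days ago vs limit 60 → met
8. infection-control audit 97 days ago vs limit 90 → not met
9. open plan-of-correction items 1 ≤ 1 → met
Not met: 3 of 9

3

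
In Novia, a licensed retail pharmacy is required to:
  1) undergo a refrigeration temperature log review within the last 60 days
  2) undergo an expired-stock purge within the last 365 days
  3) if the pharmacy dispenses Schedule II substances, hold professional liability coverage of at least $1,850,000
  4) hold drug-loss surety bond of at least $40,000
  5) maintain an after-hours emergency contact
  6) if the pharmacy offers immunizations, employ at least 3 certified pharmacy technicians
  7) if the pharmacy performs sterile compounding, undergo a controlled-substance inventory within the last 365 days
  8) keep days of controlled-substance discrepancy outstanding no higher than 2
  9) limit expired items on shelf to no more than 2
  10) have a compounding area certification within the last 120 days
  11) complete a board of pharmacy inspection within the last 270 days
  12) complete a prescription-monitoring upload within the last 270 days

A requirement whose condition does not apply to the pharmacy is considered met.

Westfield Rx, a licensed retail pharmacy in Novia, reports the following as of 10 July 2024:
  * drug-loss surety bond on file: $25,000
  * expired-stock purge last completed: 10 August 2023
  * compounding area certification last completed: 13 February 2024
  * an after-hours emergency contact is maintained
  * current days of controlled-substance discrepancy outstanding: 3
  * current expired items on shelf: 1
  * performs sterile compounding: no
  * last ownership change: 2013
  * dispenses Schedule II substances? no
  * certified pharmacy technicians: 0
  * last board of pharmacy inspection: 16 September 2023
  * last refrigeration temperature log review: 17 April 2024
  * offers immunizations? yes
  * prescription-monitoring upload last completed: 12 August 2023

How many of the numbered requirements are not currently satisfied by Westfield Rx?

7

1. refrigeration temperature log review 84 days ago vs limit 60 → not met
2. expired-stock purge 335 days ago vs limit 365 → met
3. condition 'dispenses Schedule II substances' does not hold → requirement n/a → met
4. drug-loss surety bond $25,000 < $40,000 → not met
5. after-hours emergency contact present → met
6. condition 'offers immunizations' holds; certified pharmacy technicians 0 < 3 → not met
7. condition 'performs sterile compounding' does not hold → requirement n/a → met
8. days of controlled-substance discrepancy outstanding 3 > 2 → not met
9. expired items on shelf 1 ≤ 2 → met
10. compounding area certification 148 days ago vs limit 120 → not met
11. board of pharmacy inspection 298 days ago vs limit 270 → not met
12. prescription-monitoring upload 333 days ago vs limit 270 → not met
Not met: 7 of 12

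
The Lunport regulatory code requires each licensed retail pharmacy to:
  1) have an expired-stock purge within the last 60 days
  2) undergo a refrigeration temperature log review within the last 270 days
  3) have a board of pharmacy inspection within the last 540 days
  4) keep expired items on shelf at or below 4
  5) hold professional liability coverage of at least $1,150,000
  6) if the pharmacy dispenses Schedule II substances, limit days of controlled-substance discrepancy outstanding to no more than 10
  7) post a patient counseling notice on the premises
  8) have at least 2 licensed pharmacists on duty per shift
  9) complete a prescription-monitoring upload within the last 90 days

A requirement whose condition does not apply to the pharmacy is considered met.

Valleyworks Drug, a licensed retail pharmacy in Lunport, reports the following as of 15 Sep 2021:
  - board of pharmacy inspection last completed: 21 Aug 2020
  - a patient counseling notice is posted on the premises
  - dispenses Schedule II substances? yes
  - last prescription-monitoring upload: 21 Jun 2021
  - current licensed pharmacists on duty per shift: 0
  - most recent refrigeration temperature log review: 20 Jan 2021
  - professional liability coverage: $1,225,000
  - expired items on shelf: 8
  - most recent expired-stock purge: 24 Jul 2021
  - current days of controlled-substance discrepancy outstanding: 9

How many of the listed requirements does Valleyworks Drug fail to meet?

1. expired-stock purge 53 days ago vs limit 60 → met
2. refrigeration temperature log review 238 days ago vs limit 270 → met
3. board of pharmacy inspection 390 days ago vs limit 540 → met
4. expired items on shelf 8 > 4 → not met
5. professional liability coverage $1,225,000 ≥ $1,150,000 → met
6. condition 'dispenses Schedule II substances' holds; days of controlled-substance discrepancy outstanding 9 ≤ 10 → met
7. patient counseling notice present → met
8. licensed pharmacists on duty per shift 0 < 2 → not met
9. prescription-monitoring upload 86 days ago vs limit 90 → met
Not met: 2 of 9

2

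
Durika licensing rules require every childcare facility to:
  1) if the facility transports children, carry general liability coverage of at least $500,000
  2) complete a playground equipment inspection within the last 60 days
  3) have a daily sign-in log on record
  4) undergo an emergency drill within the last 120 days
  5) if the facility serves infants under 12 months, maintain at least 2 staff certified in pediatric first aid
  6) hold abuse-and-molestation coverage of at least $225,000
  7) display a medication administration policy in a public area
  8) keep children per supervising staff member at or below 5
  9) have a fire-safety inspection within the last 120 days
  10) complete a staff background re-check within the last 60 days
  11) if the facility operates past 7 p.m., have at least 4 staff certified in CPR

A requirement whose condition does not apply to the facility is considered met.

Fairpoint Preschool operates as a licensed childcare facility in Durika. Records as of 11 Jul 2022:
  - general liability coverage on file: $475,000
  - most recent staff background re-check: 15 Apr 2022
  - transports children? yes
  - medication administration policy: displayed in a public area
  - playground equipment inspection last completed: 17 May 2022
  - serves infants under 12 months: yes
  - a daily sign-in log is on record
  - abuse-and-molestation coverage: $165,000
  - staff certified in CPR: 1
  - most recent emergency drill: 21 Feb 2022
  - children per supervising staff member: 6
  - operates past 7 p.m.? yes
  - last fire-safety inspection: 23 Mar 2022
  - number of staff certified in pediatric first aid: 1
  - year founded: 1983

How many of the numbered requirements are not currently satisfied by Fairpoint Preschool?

7

1. condition 'transports children' holds; general liability coverage $475,000 < $500,000 → not met
2. playground equipment inspection 55 days ago vs limit 60 → met
3. daily sign-in log present → met
4. emergency drill 140 days ago vs limit 120 → not met
5. condition 'serves infants under 12 months' holds; staff certified in pediatric first aid 1 < 2 → not met
6. abuse-and-molestation coverage $165,000 < $225,000 → not met
7. medication administration policy present → met
8. children per supervising staff member 6 > 5 → not met
9. fire-safety inspection 110 days ago vs limit 120 → met
10. staff background re-check 87 days ago vs limit 60 → not met
11. condition 'operates past 7 p.m.' holds; staff certified in CPR 1 < 4 → not met
Not met: 7 of 11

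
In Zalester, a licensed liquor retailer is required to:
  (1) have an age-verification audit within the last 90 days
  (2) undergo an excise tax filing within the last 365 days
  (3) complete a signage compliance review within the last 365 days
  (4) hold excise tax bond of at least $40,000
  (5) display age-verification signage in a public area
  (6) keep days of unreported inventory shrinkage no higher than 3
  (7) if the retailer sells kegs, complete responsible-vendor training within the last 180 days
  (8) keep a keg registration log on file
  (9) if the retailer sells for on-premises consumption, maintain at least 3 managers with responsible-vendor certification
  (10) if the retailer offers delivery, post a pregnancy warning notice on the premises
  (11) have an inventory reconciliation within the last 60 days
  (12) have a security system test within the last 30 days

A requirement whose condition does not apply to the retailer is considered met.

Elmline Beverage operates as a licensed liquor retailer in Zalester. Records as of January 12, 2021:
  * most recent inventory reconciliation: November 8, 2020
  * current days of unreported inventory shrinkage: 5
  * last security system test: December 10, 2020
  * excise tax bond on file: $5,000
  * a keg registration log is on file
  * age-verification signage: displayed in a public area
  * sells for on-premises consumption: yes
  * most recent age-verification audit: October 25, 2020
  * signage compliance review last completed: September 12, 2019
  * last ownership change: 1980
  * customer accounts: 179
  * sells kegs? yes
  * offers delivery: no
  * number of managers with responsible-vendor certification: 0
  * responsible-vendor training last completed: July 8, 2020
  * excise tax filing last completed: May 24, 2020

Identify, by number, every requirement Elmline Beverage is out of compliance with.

1. age-verification audit 79 days ago vs limit 90 → met
2. excise tax filing 233 days ago vs limit 365 → met
3. signage compliance review 488 days ago vs limit 365 → not met
4. excise tax bond $5,000 < $40,000 → not met
5. age-verification signage present → met
6. days of unreported inventory shrinkage 5 > 3 → not met
7. condition 'sells kegs' holds; responsible-vendor training 188 days ago vs limit 180 → not met
8. keg registration log present → met
9. condition 'sells for on-premises consumption' holds; managers with responsible-vendor certification 0 < 3 → not met
10. condition 'offers delivery' does not hold → requirement n/a → met
11. inventory reconciliation 65 days ago vs limit 60 → not met
12. security system test 33 days ago vs limit 30 → not met
Not met: 3, 4, 6, 7, 9, 11, 12

3, 4, 6, 7, 9, 11, 12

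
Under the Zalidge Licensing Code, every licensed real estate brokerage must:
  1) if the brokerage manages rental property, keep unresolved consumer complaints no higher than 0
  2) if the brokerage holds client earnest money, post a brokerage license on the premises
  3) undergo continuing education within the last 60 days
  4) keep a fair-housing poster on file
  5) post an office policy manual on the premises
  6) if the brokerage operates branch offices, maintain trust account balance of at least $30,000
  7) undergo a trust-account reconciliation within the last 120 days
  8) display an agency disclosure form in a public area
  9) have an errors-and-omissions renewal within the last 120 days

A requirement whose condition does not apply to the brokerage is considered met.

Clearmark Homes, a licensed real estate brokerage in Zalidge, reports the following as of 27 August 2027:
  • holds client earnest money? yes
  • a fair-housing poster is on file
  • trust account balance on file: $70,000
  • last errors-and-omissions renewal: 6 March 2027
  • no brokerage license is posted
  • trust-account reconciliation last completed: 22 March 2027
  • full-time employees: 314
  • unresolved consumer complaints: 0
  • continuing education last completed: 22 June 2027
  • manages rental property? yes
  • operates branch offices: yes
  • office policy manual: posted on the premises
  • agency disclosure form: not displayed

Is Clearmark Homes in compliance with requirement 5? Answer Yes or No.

5. office policy manual present → met

Yes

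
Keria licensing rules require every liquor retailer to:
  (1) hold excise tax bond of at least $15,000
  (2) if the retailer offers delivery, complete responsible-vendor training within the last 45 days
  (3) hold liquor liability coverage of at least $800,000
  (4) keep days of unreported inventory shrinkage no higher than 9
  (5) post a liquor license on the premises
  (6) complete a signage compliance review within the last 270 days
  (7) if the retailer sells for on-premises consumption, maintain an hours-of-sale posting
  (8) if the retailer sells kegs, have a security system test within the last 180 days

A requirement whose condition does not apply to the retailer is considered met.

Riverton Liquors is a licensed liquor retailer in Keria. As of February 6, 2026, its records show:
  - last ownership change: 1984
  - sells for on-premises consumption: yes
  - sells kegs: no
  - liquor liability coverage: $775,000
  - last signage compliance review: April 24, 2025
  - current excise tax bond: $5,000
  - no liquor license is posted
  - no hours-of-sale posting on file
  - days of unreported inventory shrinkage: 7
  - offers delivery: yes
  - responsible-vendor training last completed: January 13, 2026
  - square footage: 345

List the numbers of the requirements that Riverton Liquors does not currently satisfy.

1. excise tax bond $5,000 < $15,000 → not met
2. condition 'offers delivery' holds; responsible-vendor training 24 days ago vs limit 45 → met
3. liquor liability coverage $775,000 < $800,000 → not met
4. days of unreported inventory shrinkage 7 ≤ 9 → met
5. liquor license absent → not met
6. signage compliance review 288 days ago vs limit 270 → not met
7. condition 'sells for on-premises consumption' holds; hours-of-sale posting absent → not met
8. condition 'sells kegs' does not hold → requirement n/a → met
Not met: 1, 3, 5, 6, 7

1, 3, 5, 6, 7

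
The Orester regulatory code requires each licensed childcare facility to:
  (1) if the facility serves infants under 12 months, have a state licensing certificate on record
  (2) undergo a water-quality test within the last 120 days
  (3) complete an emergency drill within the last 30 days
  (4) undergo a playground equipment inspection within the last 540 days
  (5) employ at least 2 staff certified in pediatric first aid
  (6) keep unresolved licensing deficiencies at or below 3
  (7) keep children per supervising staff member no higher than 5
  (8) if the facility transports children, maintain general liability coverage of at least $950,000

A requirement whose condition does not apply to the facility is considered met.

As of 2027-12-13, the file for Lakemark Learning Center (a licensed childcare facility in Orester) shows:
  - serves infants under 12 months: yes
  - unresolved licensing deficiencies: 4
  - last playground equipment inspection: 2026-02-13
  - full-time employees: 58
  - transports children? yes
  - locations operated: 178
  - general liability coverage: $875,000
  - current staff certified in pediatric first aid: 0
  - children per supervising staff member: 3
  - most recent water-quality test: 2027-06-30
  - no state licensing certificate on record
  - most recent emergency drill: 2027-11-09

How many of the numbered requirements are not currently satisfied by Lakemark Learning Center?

7

1. condition 'serves infants under 12 months' holds; state licensing certificate absent → not met
2. water-quality test 166 days ago vs limit 120 → not met
3. emergency drill 34 days ago vs limit 30 → not met
4. playground equipment inspection 668 days ago vs limit 540 → not met
5. staff certified in pediatric first aid 0 < 2 → not met
6. unresolved licensing deficiencies 4 > 3 → not met
7. children per supervising staff member 3 ≤ 5 → met
8. condition 'transports children' holds; general liability coverage $875,000 < $950,000 → not met
Not met: 7 of 8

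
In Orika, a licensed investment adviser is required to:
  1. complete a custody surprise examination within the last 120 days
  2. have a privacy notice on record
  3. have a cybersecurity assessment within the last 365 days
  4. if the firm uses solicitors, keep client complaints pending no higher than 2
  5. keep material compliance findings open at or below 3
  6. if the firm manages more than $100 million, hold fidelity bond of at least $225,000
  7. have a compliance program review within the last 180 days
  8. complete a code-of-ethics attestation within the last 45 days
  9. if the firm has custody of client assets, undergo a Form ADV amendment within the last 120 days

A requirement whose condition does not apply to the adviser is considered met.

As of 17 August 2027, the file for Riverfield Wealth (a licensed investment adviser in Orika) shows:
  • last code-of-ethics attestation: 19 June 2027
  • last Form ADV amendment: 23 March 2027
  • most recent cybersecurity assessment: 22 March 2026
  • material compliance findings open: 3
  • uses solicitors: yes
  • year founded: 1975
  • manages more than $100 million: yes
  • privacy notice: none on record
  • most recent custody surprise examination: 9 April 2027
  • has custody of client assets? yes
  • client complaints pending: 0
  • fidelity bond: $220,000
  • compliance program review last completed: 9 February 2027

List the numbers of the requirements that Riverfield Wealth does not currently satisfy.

1, 2, 3, 6, 7, 8, 9

1. custody surprise examination 130 days ago vs limit 120 → not met
2. privacy notice absent → not met
3. cybersecurity assessment 513 days ago vs limit 365 → not met
4. condition 'uses solicitors' holds; client complaints pending 0 ≤ 2 → met
5. material compliance findings open 3 ≤ 3 → met
6. condition 'manages more than $100 million' holds; fidelity bond $220,000 < $225,000 → not met
7. compliance program review 189 days ago vs limit 180 → not met
8. code-of-ethics attestation 59 days ago vs limit 45 → not met
9. condition 'has custody of client assets' holds; Form ADV amendment 147 days ago vs limit 120 → not met
Not met: 1, 2, 3, 6, 7, 8, 9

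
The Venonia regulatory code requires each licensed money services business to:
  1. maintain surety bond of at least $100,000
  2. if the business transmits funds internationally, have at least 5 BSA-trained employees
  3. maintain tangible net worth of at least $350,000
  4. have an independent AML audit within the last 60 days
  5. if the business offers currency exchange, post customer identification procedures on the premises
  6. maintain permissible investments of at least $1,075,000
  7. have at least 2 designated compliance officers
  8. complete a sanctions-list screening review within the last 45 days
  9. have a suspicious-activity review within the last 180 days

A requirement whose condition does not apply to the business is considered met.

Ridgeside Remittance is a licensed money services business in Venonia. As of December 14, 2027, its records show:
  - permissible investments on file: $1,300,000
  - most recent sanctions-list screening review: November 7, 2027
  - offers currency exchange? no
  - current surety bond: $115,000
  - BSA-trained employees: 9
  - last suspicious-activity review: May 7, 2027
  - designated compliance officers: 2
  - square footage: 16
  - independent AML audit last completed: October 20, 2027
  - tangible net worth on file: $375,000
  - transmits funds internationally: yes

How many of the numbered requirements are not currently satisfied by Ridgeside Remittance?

1

1. surety bond $115,000 ≥ $100,000 → met
2. condition 'transmits funds internationally' holds; BSA-trained employees 9 ≥ 5 → met
3. tangible net worth $375,000 ≥ $350,000 → met
4. independent AML audit 55 days ago vs limit 60 → met
5. condition 'offers currency exchange' does not hold → requirement n/a → met
6. permissible investments $1,300,000 ≥ $1,075,000 → met
7. designated compliance officers 2 ≥ 2 → met
8. sanctions-list screening review 37 days ago vs limit 45 → met
9. suspicious-activity review 221 days ago vs limit 180 → not met
Not met: 1 of 9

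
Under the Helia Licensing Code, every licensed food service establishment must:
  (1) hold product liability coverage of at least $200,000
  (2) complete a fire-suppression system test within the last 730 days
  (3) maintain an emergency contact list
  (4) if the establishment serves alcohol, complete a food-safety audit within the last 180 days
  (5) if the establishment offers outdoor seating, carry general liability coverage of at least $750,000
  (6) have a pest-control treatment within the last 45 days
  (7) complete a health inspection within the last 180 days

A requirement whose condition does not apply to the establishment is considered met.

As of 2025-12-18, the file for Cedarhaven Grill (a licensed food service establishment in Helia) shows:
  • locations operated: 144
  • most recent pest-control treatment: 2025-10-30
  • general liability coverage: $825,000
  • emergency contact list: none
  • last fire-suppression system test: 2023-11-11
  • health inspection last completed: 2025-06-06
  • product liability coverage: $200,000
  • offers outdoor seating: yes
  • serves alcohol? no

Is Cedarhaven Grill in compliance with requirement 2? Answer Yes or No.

2. fire-suppression system test 768 days ago vs limit 730 → not met

No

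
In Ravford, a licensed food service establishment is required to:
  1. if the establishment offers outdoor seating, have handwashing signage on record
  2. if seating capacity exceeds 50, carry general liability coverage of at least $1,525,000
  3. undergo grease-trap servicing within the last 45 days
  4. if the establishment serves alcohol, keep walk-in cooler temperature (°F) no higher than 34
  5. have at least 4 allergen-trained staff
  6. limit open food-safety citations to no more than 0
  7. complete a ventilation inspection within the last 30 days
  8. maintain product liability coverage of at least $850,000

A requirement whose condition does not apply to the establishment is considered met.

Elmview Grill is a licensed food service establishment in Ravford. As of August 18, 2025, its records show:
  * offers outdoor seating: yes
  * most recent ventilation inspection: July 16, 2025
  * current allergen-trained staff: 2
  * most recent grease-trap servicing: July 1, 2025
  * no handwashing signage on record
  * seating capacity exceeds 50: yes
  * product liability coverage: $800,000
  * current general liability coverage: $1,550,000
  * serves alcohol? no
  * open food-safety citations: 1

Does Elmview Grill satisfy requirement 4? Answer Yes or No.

4. condition 'serves alcohol' does not hold → requirement n/a → met

Yes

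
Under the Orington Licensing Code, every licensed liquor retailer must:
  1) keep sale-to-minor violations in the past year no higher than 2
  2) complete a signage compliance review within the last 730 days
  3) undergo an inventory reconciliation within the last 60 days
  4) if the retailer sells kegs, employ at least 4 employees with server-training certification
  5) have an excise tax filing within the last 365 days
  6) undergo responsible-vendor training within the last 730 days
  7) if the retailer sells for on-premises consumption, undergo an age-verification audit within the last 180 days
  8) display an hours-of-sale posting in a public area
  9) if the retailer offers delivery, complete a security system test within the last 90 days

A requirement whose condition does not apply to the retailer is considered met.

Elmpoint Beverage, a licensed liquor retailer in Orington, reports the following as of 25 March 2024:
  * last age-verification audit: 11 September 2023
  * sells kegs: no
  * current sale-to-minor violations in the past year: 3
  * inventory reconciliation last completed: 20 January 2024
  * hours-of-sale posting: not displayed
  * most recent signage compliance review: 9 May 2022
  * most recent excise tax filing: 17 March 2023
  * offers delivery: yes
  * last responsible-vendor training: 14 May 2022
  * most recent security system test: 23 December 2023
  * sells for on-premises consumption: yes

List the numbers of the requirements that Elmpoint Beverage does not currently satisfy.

1. sale-to-minor violations in the past year 3 > 2 → not met
2. signage compliance review 686 days ago vs limit 730 → met
3. inventory reconciliation 65 days ago vs limit 60 → not met
4. condition 'sells kegs' does not hold → requirement n/a → met
5. excise tax filing 374 days ago vs limit 365 → not met
6. responsible-vendor training 681 days ago vs limit 730 → met
7. condition 'sells for on-premises consumption' holds; age-verification audit 196 days ago vs limit 180 → not met
8. hours-of-sale posting absent → not met
9. condition 'offers delivery' holds; security system test 93 days ago vs limit 90 → not met
Not met: 1, 3, 5, 7, 8, 9

1, 3, 5, 7, 8, 9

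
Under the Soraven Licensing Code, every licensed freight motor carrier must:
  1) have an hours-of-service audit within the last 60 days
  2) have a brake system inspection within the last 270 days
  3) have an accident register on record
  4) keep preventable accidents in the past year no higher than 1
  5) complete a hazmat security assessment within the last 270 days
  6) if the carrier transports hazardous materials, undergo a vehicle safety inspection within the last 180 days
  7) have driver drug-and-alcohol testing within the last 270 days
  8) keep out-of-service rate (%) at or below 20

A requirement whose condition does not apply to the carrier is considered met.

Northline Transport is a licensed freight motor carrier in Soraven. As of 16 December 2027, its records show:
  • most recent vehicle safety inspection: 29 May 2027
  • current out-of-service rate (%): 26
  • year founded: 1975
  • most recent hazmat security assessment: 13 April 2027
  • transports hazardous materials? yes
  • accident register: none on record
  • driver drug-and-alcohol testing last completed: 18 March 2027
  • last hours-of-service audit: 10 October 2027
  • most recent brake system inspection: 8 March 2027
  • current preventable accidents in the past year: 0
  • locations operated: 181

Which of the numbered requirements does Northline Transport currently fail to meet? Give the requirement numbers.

1, 2, 3, 6, 7, 8

1. hours-of-service audit 67 days ago vs limit 60 → not met
2. brake system inspection 283 days ago vs limit 270 → not met
3. accident register absent → not met
4. preventable accidents in the past year 0 ≤ 1 → met
5. hazmat security assessment 247 days ago vs limit 270 → met
6. condition 'transports hazardous materials' holds; vehicle safety inspection 201 days ago vs limit 180 → not met
7. driver drug-and-alcohol testing 273 days ago vs limit 270 → not met
8. out-of-service rate (%) 26 > 20 → not met
Not met: 1, 2, 3, 6, 7, 8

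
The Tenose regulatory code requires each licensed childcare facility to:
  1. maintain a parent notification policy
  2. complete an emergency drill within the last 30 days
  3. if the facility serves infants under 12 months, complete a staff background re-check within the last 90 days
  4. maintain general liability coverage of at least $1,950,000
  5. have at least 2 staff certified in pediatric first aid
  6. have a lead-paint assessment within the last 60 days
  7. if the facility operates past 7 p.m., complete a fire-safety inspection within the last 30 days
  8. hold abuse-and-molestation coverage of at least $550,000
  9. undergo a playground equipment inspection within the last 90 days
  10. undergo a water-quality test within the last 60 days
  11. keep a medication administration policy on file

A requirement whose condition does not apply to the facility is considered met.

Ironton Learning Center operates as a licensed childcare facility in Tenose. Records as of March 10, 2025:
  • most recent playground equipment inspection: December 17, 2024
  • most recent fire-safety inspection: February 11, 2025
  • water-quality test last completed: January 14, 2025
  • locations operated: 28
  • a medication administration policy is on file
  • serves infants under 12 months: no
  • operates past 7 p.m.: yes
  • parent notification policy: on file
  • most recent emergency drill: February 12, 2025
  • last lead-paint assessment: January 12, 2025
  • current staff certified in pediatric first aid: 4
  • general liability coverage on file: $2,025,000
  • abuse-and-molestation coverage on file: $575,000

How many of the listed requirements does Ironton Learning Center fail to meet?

0

1. parent notification policy present → met
2. emergency drill 26 days ago vs limit 30 → met
3. condition 'serves infants under 12 months' does not hold → requirement n/a → met
4. general liability coverage $2,025,000 ≥ $1,950,000 → met
5. staff certified in pediatric first aid 4 ≥ 2 → met
6. lead-paint assessment 57 days ago vs limit 60 → met
7. condition 'operates past 7 p.m.' holds; fire-safety inspection 27 days ago vs limit 30 → met
8. abuse-and-molestation coverage $575,000 ≥ $550,000 → met
9. playground equipment inspection 83 days ago vs limit 90 → met
10. water-quality test 55 days ago vs limit 60 → met
11. medication administration policy present → met
Not met: 0 of 11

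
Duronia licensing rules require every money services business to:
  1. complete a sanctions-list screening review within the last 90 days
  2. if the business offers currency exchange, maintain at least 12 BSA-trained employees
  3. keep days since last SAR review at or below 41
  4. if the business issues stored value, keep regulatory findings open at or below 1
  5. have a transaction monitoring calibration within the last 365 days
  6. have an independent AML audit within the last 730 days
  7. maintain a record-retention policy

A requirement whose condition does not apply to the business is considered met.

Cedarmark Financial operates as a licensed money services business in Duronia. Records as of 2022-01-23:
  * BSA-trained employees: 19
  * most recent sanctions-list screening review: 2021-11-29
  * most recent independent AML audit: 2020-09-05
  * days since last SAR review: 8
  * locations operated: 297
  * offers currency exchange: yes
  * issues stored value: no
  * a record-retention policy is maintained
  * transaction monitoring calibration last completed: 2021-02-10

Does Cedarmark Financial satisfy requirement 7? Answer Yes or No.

Yes

7. record-retention policy present → met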